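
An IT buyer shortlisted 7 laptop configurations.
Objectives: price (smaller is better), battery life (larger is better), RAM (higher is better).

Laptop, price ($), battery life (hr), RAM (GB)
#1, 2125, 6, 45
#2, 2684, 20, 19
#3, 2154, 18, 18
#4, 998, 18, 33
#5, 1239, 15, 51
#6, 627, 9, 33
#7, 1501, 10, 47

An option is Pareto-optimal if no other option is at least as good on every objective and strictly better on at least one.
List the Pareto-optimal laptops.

#2, #4, #5, #6

#1: dominated by #5 (price 1239≤2125, battery life 15≥6, RAM 51≥45).
#2: not dominated (best battery life).
#3: dominated by #4 (price 998≤2154, battery life 18≥18, RAM 33≥18).
#4: not dominated.
#5: not dominated (best RAM).
#6: not dominated (best price).
#7: dominated by #5 (price 1239≤1501, battery life 15≥10, RAM 51≥47).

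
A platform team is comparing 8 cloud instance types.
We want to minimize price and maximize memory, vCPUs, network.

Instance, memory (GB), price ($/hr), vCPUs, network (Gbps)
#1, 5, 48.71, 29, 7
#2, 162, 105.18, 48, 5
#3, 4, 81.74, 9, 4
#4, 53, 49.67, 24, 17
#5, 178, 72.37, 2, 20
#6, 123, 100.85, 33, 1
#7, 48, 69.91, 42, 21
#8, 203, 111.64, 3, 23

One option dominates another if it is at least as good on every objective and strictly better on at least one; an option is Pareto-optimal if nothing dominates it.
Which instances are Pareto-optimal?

#1: not dominated (best price).
#2: not dominated (best vCPUs).
#3: dominated by #1 (memory 5≥4, price 48.71≤81.74, vCPUs 29≥9, network 7≥4).
#4: not dominated.
#5: not dominated.
#6: not dominated.
#7: not dominated.
#8: not dominated (best memory).

#1, #2, #4, #5, #6, #7, #8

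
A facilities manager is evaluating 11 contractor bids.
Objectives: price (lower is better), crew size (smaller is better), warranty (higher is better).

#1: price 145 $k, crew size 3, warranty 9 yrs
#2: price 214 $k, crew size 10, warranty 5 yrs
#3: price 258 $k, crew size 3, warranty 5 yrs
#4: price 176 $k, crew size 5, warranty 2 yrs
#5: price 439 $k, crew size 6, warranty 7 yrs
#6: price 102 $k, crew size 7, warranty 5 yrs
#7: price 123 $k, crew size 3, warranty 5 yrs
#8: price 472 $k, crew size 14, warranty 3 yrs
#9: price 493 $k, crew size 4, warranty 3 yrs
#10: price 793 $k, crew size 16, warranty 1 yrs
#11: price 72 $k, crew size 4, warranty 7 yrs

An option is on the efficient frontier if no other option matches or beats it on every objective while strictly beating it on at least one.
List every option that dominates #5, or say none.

#1, #11

#1: price 145≤439, crew size 3≤6, warranty 9≥7 — dominates #5.
#11: price 72≤439, crew size 4≤6, warranty 7≥7 — dominates #5.
Others (#2, #3, #4, #6, #7, #8, #9, #10) are each worse than #5 on at least one objective.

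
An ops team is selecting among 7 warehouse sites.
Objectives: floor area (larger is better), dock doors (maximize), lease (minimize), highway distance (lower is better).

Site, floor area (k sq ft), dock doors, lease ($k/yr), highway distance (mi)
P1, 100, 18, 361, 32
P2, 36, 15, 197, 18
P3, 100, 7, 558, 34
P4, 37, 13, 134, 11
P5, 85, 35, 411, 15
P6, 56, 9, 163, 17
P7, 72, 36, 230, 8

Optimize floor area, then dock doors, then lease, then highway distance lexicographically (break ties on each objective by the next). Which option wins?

First maximize floor area: best is 100, kept {P1, P3}.
Then maximize dock doors: best is 18, kept {P1}.

P1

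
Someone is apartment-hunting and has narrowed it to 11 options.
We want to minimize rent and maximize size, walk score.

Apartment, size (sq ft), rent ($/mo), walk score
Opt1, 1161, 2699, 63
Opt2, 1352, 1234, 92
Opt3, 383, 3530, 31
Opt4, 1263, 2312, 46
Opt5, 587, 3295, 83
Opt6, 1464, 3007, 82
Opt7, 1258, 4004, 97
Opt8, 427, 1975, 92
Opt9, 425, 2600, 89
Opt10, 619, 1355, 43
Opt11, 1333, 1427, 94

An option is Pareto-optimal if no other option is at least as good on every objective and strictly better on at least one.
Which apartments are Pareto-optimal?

Opt1: dominated by Opt2 (size 1352≥1161, rent 1234≤2699, walk score 92≥63).
Opt2: not dominated (best rent).
Opt3: dominated by Opt1 (size 1161≥383, rent 2699≤3530, walk score 63≥31).
Opt4: dominated by Opt2 (size 1352≥1263, rent 1234≤2312, walk score 92≥46).
Opt5: dominated by Opt2 (size 1352≥587, rent 1234≤3295, walk score 92≥83).
Opt6: not dominated (best size).
Opt7: not dominated (best walk score).
Opt8: dominated by Opt2 (size 1352≥427, rent 1234≤1975, walk score 92≥92).
Opt9: dominated by Opt2 (size 1352≥425, rent 1234≤2600, walk score 92≥89).
Opt10: dominated by Opt2 (size 1352≥619, rent 1234≤1355, walk score 92≥43).
Opt11: not dominated.

Opt2, Opt6, Opt7, Opt11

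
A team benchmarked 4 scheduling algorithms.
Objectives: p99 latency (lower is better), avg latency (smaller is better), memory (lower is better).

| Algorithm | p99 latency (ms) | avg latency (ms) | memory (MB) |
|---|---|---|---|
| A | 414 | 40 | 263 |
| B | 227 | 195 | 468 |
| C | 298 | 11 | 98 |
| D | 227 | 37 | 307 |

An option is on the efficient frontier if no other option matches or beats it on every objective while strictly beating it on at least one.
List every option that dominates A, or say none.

C: p99 latency 298≤414, avg latency 11≤40, memory 98≤263 — dominates A.
Others (B, D) are each worse than A on at least one objective.

C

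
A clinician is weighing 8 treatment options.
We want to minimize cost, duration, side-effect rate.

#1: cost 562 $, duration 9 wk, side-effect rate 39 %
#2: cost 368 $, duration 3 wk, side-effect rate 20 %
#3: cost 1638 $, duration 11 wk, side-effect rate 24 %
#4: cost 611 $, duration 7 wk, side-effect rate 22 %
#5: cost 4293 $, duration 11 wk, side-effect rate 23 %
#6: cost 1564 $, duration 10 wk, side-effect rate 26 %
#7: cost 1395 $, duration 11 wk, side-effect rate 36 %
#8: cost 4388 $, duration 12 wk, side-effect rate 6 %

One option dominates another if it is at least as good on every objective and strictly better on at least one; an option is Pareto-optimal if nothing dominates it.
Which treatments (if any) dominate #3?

#2: cost 368≤1638, duration 3≤11, side-effect rate 20≤24 — dominates #3.
#4: cost 611≤1638, duration 7≤11, side-effect rate 22≤24 — dominates #3.
Others (#1, #5, #6, #7, #8) are each worse than #3 on at least one objective.

#2, #4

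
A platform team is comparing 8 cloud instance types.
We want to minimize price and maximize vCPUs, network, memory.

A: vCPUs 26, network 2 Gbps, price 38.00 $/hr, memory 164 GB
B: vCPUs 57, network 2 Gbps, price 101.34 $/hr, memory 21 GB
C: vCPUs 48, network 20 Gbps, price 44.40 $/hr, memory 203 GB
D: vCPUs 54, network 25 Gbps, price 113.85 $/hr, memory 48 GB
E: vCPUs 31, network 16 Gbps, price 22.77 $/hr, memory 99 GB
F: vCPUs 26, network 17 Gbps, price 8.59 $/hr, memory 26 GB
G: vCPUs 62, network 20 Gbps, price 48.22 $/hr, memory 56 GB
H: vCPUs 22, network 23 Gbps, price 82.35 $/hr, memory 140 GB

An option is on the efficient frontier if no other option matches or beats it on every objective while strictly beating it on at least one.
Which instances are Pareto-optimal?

A, C, D, E, F, G, H

A: not dominated.
B: dominated by G (vCPUs 62≥57, network 20≥2, price 48.22≤101.34, memory 56≥21).
C: not dominated (best memory).
D: not dominated (best network).
E: not dominated.
F: not dominated (best price).
G: not dominated (best vCPUs).
H: not dominated.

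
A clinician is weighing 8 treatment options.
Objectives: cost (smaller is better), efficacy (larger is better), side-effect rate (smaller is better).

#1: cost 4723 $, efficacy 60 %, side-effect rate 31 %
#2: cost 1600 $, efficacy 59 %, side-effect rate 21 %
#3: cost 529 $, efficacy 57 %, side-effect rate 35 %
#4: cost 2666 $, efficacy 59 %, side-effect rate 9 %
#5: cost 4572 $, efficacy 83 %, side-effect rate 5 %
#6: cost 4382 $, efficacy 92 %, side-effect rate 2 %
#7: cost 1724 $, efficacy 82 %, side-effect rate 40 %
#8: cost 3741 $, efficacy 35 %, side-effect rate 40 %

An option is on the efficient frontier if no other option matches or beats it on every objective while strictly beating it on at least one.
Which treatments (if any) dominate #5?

#6

#6: cost 4382≤4572, efficacy 92≥83, side-effect rate 2≤5 — dominates #5.
Others (#1, #2, #3, #4, #7, #8) are each worse than #5 on at least one objective.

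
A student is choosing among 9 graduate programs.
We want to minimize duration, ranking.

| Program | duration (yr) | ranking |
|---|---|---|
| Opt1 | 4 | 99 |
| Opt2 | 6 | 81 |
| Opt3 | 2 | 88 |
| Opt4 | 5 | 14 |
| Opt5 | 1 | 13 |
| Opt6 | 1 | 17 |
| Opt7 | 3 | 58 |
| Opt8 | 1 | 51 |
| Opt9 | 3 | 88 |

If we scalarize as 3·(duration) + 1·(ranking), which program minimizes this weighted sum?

Opt1: 3·4 + 1·99 = 111
Opt2: 3·6 + 1·81 = 99
Opt3: 3·2 + 1·88 = 94
Opt4: 3·5 + 1·14 = 29
Opt5: 3·1 + 1·13 = 16
Opt6: 3·1 + 1·17 = 20
Opt7: 3·3 + 1·58 = 67
Opt8: 3·1 + 1·51 = 54
Opt9: 3·3 + 1·88 = 97
Lowest: Opt5 at 16.

Opt5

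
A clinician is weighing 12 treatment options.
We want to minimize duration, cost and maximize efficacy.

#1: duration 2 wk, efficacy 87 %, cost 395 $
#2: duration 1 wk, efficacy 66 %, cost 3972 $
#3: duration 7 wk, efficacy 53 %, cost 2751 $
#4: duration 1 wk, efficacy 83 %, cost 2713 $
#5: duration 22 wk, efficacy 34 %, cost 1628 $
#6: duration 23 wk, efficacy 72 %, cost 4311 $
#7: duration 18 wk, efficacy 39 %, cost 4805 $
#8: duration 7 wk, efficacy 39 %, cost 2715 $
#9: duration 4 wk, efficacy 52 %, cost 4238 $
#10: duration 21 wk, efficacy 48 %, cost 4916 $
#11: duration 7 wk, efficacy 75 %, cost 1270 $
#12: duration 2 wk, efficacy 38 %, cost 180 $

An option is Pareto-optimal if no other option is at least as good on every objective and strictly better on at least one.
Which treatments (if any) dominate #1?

#2: worse on efficacy (66 vs 87).
#3: worse on duration (7 vs 2).
#4: worse on efficacy (83 vs 87).
#5: worse on duration (22 vs 2).
#6: worse on duration (23 vs 2).
#7: worse on duration (18 vs 2).
#8: worse on duration (7 vs 2).
#9: worse on duration (4 vs 2).
#10: worse on duration (21 vs 2).
#11: worse on duration (7 vs 2).
#12: worse on efficacy (38 vs 87).
No option dominates #1.

none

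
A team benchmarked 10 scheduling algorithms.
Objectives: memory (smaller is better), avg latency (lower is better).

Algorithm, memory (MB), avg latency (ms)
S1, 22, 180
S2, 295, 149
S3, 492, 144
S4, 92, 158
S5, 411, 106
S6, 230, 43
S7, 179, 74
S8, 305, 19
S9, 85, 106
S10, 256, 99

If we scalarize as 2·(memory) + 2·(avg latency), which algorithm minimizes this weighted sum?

S9

S1: 2·22 + 2·180 = 404
S2: 2·295 + 2·149 = 888
S3: 2·492 + 2·144 = 1272
S4: 2·92 + 2·158 = 500
S5: 2·411 + 2·106 = 1034
S6: 2·230 + 2·43 = 546
S7: 2·179 + 2·74 = 506
S8: 2·305 + 2·19 = 648
S9: 2·85 + 2·106 = 382
S10: 2·256 + 2·99 = 710
Lowest: S9 at 382.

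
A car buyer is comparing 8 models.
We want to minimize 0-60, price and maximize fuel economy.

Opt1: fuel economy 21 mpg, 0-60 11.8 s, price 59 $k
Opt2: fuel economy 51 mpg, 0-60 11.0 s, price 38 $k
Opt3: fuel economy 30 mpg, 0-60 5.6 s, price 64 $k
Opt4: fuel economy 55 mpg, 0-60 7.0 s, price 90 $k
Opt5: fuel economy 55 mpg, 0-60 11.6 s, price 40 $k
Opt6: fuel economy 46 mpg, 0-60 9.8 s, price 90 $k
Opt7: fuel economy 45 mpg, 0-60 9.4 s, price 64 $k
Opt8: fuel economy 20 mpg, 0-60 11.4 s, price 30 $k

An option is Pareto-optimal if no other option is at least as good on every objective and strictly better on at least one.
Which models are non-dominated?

Opt1: dominated by Opt2 (fuel economy 51≥21, 0-60 11.0≤11.8, price 38≤59).
Opt2: not dominated.
Opt3: not dominated (best 0-60).
Opt4: not dominated.
Opt5: not dominated.
Opt6: dominated by Opt4 (fuel economy 55≥46, 0-60 7.0≤9.8, price 90≤90).
Opt7: not dominated.
Opt8: not dominated (best price).

Opt2, Opt3, Opt4, Opt5, Opt7, Opt8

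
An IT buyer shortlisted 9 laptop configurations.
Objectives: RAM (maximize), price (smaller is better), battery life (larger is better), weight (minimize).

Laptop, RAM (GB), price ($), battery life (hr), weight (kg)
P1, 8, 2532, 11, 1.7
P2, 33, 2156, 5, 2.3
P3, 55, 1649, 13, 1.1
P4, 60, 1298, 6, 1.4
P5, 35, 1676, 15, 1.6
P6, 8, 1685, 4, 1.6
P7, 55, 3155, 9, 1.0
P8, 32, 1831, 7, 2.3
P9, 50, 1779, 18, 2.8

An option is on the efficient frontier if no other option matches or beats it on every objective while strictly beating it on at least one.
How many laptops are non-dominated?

P1: dominated by P3 (RAM 55≥8, price 1649≤2532, battery life 13≥11, weight 1.1≤1.7).
P2: dominated by P3 (RAM 55≥33, price 1649≤2156, battery life 13≥5, weight 1.1≤2.3).
P3: not dominated.
P4: not dominated (best RAM).
P5: not dominated.
P6: dominated by P3 (RAM 55≥8, price 1649≤1685, battery life 13≥4, weight 1.1≤1.6).
P7: not dominated (best weight).
P8: dominated by P3 (RAM 55≥32, price 1649≤1831, battery life 13≥7, weight 1.1≤2.3).
P9: not dominated (best battery life).
Pareto-optimal: P3, P4, P5, P7, P9 → 5.

5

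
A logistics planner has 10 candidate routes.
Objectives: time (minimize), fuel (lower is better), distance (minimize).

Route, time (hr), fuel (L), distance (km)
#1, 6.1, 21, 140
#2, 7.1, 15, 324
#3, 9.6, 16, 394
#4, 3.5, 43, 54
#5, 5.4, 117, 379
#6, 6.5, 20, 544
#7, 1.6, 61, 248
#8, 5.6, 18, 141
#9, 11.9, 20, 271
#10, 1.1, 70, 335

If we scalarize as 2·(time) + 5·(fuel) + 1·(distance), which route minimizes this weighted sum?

#1: 2·6.1 + 5·21 + 1·140 = 257.2
#2: 2·7.1 + 5·15 + 1·324 = 413.2
#3: 2·9.6 + 5·16 + 1·394 = 493.2
#4: 2·3.5 + 5·43 + 1·54 = 276.0
#5: 2·5.4 + 5·117 + 1·379 = 974.8
#6: 2·6.5 + 5·20 + 1·544 = 657.0
#7: 2·1.6 + 5·61 + 1·248 = 556.2
#8: 2·5.6 + 5·18 + 1·141 = 242.2
#9: 2·11.9 + 5·20 + 1·271 = 394.8
#10: 2·1.1 + 5·70 + 1·335 = 687.2
Lowest: #8 at 242.2.

#8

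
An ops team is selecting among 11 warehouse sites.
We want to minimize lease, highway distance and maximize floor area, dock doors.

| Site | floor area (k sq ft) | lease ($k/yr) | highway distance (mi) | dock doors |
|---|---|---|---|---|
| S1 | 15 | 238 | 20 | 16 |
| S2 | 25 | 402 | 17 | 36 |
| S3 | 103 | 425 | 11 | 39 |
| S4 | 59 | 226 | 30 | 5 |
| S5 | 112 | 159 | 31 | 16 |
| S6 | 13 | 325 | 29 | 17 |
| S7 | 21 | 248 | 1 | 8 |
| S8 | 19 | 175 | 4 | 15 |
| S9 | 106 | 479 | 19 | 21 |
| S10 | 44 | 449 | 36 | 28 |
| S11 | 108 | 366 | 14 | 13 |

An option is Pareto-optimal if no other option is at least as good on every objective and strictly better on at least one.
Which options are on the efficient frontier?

S1, S2, S3, S4, S5, S6, S7, S8, S9, S11

S1: not dominated.
S2: not dominated.
S3: not dominated (best dock doors).
S4: not dominated.
S5: not dominated (best floor area).
S6: not dominated.
S7: not dominated (best highway distance).
S8: not dominated.
S9: not dominated.
S10: dominated by S3 (floor area 103≥44, lease 425≤449, highway distance 11≤36, dock doors 39≥28).
S11: not dominated.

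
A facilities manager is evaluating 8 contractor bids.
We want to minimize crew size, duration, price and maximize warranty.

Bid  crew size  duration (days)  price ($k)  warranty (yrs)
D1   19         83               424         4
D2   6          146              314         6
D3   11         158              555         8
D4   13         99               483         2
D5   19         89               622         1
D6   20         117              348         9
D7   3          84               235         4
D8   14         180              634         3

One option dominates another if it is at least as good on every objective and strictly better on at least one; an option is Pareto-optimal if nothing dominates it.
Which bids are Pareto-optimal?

D1: not dominated (best duration).
D2: not dominated.
D3: not dominated.
D4: dominated by D7 (crew size 3≤13, duration 84≤99, price 235≤483, warranty 4≥2).
D5: dominated by D1 (crew size 19≤19, duration 83≤89, price 424≤622, warranty 4≥1).
D6: not dominated (best warranty).
D7: not dominated (best crew size).
D8: dominated by D2 (crew size 6≤14, duration 146≤180, price 314≤634, warranty 6≥3).

D1, D2, D3, D6, D7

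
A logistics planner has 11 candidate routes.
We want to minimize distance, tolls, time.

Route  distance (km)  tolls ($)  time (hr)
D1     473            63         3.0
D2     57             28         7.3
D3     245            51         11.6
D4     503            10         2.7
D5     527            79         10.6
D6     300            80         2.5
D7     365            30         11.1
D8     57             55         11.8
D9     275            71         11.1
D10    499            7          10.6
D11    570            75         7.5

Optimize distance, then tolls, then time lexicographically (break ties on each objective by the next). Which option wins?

D2

First minimize distance: best is 57, kept {D2, D8}.
Then minimize tolls: best is 28, kept {D2}.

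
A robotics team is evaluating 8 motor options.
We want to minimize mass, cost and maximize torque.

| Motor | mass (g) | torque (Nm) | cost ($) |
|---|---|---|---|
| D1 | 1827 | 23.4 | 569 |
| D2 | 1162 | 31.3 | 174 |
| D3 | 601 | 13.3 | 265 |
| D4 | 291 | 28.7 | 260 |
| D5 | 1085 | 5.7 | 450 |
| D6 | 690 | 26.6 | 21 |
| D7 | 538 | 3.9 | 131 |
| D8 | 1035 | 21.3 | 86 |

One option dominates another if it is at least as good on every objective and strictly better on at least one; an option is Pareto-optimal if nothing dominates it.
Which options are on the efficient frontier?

D2, D4, D6, D7

D1: dominated by D2 (mass 1162≤1827, torque 31.3≥23.4, cost 174≤569).
D2: not dominated (best torque).
D3: dominated by D4 (mass 291≤601, torque 28.7≥13.3, cost 260≤265).
D4: not dominated (best mass).
D5: dominated by D3 (mass 601≤1085, torque 13.3≥5.7, cost 265≤450).
D6: not dominated (best cost).
D7: not dominated.
D8: dominated by D6 (mass 690≤1035, torque 26.6≥21.3, cost 21≤86).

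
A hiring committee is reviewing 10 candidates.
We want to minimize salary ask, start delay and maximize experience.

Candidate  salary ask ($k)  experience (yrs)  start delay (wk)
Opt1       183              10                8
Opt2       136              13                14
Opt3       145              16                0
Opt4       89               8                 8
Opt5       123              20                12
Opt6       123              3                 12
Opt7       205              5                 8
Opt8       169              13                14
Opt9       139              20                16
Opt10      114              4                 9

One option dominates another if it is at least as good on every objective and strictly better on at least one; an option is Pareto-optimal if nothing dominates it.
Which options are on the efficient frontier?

Opt3, Opt4, Opt5

Opt1: dominated by Opt3 (salary ask 145≤183, experience 16≥10, start delay 0≤8).
Opt2: dominated by Opt5 (salary ask 123≤136, experience 20≥13, start delay 12≤14).
Opt3: not dominated (best start delay).
Opt4: not dominated (best salary ask).
Opt5: not dominated.
Opt6: dominated by Opt4 (salary ask 89≤123, experience 8≥3, start delay 8≤12).
Opt7: dominated by Opt1 (salary ask 183≤205, experience 10≥5, start delay 8≤8).
Opt8: dominated by Opt2 (salary ask 136≤169, experience 13≥13, start delay 14≤14).
Opt9: dominated by Opt5 (salary ask 123≤139, experience 20≥20, start delay 12≤16).
Opt10: dominated by Opt4 (salary ask 89≤114, experience 8≥4, start delay 8≤9).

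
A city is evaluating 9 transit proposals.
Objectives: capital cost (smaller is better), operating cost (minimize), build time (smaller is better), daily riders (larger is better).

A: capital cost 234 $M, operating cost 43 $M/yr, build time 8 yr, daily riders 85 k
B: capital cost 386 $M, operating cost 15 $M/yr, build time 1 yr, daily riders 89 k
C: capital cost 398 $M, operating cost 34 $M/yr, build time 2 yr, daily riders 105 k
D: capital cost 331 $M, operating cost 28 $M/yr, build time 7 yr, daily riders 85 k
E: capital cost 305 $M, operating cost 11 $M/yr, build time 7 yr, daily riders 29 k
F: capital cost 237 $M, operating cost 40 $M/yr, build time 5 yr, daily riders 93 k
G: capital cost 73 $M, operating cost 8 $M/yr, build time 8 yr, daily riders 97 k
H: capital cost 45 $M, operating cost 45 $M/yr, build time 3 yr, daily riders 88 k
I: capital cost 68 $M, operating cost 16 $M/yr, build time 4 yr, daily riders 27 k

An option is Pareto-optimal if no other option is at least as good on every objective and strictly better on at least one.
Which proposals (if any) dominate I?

A: worse on capital cost (234 vs 68).
B: worse on capital cost (386 vs 68).
C: worse on capital cost (398 vs 68).
D: worse on capital cost (331 vs 68).
E: worse on capital cost (305 vs 68).
F: worse on capital cost (237 vs 68).
G: worse on capital cost (73 vs 68).
H: worse on operating cost (45 vs 16).
No option dominates I.

none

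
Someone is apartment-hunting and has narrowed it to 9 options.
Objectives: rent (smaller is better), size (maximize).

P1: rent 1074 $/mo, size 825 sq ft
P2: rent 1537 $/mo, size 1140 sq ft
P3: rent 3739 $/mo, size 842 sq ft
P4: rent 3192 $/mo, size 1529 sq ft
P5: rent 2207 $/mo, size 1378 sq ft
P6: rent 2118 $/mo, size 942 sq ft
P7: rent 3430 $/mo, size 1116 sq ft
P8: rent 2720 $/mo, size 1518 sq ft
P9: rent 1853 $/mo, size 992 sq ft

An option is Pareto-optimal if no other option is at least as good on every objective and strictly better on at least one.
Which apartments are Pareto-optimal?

P1, P2, P4, P5, P8

P1: not dominated (best rent).
P2: not dominated.
P3: dominated by P2 (rent 1537≤3739, size 1140≥842).
P4: not dominated (best size).
P5: not dominated.
P6: dominated by P2 (rent 1537≤2118, size 1140≥942).
P7: dominated by P2 (rent 1537≤3430, size 1140≥1116).
P8: not dominated.
P9: dominated by P2 (rent 1537≤1853, size 1140≥992).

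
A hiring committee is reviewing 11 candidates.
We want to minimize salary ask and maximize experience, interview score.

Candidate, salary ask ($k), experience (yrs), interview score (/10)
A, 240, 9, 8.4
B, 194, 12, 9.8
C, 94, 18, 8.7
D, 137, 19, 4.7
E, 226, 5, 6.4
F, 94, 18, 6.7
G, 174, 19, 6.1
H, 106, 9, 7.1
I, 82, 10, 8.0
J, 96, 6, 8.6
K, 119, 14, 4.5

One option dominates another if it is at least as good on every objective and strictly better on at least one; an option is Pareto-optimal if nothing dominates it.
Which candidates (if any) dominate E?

B, C, F, H, I, J

B: salary ask 194≤226, experience 12≥5, interview score 9.8≥6.4 — dominates E.
C: salary ask 94≤226, experience 18≥5, interview score 8.7≥6.4 — dominates E.
F: salary ask 94≤226, experience 18≥5, interview score 6.7≥6.4 — dominates E.
H: salary ask 106≤226, experience 9≥5, interview score 7.1≥6.4 — dominates E.
I: salary ask 82≤226, experience 10≥5, interview score 8.0≥6.4 — dominates E.
J: salary ask 96≤226, experience 6≥5, interview score 8.6≥6.4 — dominates E.
Others (A, D, G, K) are each worse than E on at least one objective.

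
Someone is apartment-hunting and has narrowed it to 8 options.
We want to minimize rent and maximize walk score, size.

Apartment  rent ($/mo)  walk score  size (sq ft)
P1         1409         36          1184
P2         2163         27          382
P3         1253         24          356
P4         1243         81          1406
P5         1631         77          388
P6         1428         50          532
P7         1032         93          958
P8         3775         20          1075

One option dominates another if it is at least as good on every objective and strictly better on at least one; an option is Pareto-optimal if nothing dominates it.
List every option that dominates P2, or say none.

P1, P4, P5, P6, P7

P1: rent 1409≤2163, walk score 36≥27, size 1184≥382 — dominates P2.
P4: rent 1243≤2163, walk score 81≥27, size 1406≥382 — dominates P2.
P5: rent 1631≤2163, walk score 77≥27, size 388≥382 — dominates P2.
P6: rent 1428≤2163, walk score 50≥27, size 532≥382 — dominates P2.
P7: rent 1032≤2163, walk score 93≥27, size 958≥382 — dominates P2.
Others (P3, P8) are each worse than P2 on at least one objective.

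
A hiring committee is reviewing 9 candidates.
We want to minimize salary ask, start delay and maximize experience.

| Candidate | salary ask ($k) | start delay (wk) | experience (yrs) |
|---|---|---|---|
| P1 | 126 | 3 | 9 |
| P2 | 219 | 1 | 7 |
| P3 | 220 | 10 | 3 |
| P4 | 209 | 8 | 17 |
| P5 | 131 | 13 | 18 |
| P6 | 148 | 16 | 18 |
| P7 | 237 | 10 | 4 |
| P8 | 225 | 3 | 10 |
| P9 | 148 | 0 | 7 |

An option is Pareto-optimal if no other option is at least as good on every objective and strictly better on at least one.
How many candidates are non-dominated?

5

P1: not dominated (best salary ask).
P2: dominated by P9 (salary ask 148≤219, start delay 0≤1, experience 7≥7).
P3: dominated by P1 (salary ask 126≤220, start delay 3≤10, experience 9≥3).
P4: not dominated.
P5: not dominated.
P6: dominated by P5 (salary ask 131≤148, start delay 13≤16, experience 18≥18).
P7: dominated by P1 (salary ask 126≤237, start delay 3≤10, experience 9≥4).
P8: not dominated.
P9: not dominated (best start delay).
Pareto-optimal: P1, P4, P5, P8, P9 → 5.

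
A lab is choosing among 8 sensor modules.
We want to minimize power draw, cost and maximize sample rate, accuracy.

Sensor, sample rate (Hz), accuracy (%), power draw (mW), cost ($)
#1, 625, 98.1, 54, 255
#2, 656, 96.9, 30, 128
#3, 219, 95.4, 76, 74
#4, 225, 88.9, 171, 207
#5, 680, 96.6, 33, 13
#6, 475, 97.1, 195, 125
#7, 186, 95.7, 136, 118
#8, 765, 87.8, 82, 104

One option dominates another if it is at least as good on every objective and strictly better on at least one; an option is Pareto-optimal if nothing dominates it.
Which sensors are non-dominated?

#1: not dominated (best accuracy).
#2: not dominated (best power draw).
#3: dominated by #5 (sample rate 680≥219, accuracy 96.6≥95.4, power draw 33≤76, cost 13≤74).
#4: dominated by #2 (sample rate 656≥225, accuracy 96.9≥88.9, power draw 30≤171, cost 128≤207).
#5: not dominated (best cost).
#6: not dominated.
#7: dominated by #5 (sample rate 680≥186, accuracy 96.6≥95.7, power draw 33≤136, cost 13≤118).
#8: not dominated (best sample rate).

#1, #2, #5, #6, #8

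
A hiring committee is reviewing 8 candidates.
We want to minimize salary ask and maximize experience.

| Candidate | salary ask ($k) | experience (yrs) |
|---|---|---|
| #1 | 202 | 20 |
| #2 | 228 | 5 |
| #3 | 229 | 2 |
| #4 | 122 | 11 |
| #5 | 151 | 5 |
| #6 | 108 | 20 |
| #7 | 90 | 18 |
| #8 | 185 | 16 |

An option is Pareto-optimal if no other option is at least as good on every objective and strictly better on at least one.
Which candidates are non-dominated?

#6, #7

#1: dominated by #6 (salary ask 108≤202, experience 20≥20).
#2: dominated by #1 (salary ask 202≤228, experience 20≥5).
#3: dominated by #1 (salary ask 202≤229, experience 20≥2).
#4: dominated by #6 (salary ask 108≤122, experience 20≥11).
#5: dominated by #4 (salary ask 122≤151, experience 11≥5).
#6: not dominated.
#7: not dominated (best salary ask).
#8: dominated by #6 (salary ask 108≤185, experience 20≥16).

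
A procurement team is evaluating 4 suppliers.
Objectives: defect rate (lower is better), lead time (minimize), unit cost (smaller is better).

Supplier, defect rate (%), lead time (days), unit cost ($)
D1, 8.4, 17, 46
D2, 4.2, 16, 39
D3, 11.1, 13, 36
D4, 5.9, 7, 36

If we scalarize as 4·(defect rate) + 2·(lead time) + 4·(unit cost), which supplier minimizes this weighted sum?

D1: 4·8.4 + 2·17 + 4·46 = 251.6
D2: 4·4.2 + 2·16 + 4·39 = 204.8
D3: 4·11.1 + 2·13 + 4·36 = 214.4
D4: 4·5.9 + 2·7 + 4·36 = 181.6
Lowest: D4 at 181.6.

D4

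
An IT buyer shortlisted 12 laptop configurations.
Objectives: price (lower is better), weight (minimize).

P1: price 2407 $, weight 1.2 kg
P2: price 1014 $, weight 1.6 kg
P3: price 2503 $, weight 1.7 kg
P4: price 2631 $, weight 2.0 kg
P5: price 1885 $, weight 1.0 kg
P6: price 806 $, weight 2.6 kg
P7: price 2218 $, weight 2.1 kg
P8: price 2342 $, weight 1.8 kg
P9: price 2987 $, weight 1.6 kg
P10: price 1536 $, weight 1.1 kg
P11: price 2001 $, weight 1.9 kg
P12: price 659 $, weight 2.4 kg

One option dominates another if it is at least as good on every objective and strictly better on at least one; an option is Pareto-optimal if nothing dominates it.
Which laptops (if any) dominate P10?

none

P1: worse on price (2407 vs 1536).
P2: worse on weight (1.6 vs 1.1).
P3: worse on price (2503 vs 1536).
P4: worse on price (2631 vs 1536).
P5: worse on price (1885 vs 1536).
P6: worse on weight (2.6 vs 1.1).
P7: worse on price (2218 vs 1536).
P8: worse on price (2342 vs 1536).
P9: worse on price (2987 vs 1536).
P11: worse on price (2001 vs 1536).
P12: worse on weight (2.4 vs 1.1).
No option dominates P10.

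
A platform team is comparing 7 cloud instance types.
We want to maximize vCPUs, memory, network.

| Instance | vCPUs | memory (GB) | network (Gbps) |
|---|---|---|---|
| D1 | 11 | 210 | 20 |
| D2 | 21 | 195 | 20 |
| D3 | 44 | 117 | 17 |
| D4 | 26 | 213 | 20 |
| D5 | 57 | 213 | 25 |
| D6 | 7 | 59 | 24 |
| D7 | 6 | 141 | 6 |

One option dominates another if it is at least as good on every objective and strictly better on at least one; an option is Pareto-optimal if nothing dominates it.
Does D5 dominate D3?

Yes

D5 vs D3: vCPUs 57≥44, memory 213≥117, network 25≥17 — D5 is at least as good on every objective with at least one strict improvement.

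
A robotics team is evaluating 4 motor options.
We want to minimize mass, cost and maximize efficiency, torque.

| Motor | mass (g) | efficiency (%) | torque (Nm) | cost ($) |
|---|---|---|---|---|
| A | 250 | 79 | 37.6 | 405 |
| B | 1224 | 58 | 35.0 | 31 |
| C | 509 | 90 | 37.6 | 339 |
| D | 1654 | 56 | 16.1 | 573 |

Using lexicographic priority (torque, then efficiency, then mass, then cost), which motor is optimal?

C

First maximize torque: best is 37.6, kept {A, C}.
Then maximize efficiency: best is 90, kept {C}.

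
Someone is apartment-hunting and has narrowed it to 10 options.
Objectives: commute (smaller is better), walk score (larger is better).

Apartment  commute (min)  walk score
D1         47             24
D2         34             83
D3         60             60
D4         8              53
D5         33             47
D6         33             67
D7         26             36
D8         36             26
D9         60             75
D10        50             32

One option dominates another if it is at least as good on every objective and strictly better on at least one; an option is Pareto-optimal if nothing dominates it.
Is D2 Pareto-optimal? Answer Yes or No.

Yes

D1: worse on commute (47 vs 34).
D3: worse on commute (60 vs 34).
D4: worse on walk score (53 vs 83).
D5: worse on walk score (47 vs 83).
D6: worse on walk score (67 vs 83).
D7: worse on walk score (36 vs 83).
D8: worse on commute (36 vs 34).
D9: worse on commute (60 vs 34).
D10: worse on commute (50 vs 34).
No option is at least as good as D2 on every objective and strictly better on one.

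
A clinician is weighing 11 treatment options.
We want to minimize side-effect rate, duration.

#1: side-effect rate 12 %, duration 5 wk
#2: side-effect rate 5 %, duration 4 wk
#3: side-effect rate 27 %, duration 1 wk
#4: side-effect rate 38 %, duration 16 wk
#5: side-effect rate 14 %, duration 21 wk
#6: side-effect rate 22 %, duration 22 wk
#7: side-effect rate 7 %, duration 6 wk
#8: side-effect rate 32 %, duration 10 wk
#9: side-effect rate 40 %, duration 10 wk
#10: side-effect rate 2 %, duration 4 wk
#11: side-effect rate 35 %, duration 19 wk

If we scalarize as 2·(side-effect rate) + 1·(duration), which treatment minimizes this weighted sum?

#10

#1: 2·12 + 1·5 = 29
#2: 2·5 + 1·4 = 14
#3: 2·27 + 1·1 = 55
#4: 2·38 + 1·16 = 92
#5: 2·14 + 1·21 = 49
#6: 2·22 + 1·22 = 66
#7: 2·7 + 1·6 = 20
#8: 2·32 + 1·10 = 74
#9: 2·40 + 1·10 = 90
#10: 2·2 + 1·4 = 8
#11: 2·35 + 1·19 = 89
Lowest: #10 at 8.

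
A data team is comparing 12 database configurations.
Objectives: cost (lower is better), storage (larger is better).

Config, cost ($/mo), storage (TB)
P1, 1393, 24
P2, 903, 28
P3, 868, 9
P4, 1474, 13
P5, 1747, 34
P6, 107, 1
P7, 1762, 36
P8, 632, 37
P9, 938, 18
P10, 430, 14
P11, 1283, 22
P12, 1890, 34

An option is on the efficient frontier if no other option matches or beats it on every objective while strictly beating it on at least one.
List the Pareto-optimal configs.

P1: dominated by P2 (cost 903≤1393, storage 28≥24).
P2: dominated by P8 (cost 632≤903, storage 37≥28).
P3: dominated by P8 (cost 632≤868, storage 37≥9).
P4: dominated by P1 (cost 1393≤1474, storage 24≥13).
P5: dominated by P8 (cost 632≤1747, storage 37≥34).
P6: not dominated (best cost).
P7: dominated by P8 (cost 632≤1762, storage 37≥36).
P8: not dominated (best storage).
P9: dominated by P2 (cost 903≤938, storage 28≥18).
P10: not dominated.
P11: dominated by P2 (cost 903≤1283, storage 28≥22).
P12: dominated by P5 (cost 1747≤1890, storage 34≥34).

P6, P8, P10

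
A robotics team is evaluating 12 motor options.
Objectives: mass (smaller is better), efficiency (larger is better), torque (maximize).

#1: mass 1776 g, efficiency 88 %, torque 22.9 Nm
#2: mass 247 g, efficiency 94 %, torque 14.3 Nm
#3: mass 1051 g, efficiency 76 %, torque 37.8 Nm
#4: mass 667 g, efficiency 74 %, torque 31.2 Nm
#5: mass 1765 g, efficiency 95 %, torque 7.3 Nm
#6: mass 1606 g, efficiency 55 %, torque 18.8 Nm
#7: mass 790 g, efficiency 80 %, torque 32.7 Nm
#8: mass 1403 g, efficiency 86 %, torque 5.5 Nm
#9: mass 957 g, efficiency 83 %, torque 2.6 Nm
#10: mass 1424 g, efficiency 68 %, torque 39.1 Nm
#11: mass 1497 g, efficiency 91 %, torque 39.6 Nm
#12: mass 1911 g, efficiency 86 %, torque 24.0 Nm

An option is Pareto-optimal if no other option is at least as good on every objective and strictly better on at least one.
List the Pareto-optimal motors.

#2, #3, #4, #5, #7, #10, #11

#1: dominated by #11 (mass 1497≤1776, efficiency 91≥88, torque 39.6≥22.9).
#2: not dominated (best mass).
#3: not dominated.
#4: not dominated.
#5: not dominated (best efficiency).
#6: dominated by #3 (mass 1051≤1606, efficiency 76≥55, torque 37.8≥18.8).
#7: not dominated.
#8: dominated by #2 (mass 247≤1403, efficiency 94≥86, torque 14.3≥5.5).
#9: dominated by #2 (mass 247≤957, efficiency 94≥83, torque 14.3≥2.6).
#10: not dominated.
#11: not dominated (best torque).
#12: dominated by #11 (mass 1497≤1911, efficiency 91≥86, torque 39.6≥24.0).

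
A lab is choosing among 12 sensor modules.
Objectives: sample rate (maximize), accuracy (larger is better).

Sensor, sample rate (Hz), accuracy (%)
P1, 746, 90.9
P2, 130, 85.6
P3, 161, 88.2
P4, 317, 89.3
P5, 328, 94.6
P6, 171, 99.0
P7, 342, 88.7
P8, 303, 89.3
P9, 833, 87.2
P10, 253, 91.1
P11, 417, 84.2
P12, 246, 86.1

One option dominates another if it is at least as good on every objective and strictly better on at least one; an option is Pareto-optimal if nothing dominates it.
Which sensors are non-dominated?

P1, P5, P6, P9

P1: not dominated.
P2: dominated by P1 (sample rate 746≥130, accuracy 90.9≥85.6).
P3: dominated by P1 (sample rate 746≥161, accuracy 90.9≥88.2).
P4: dominated by P1 (sample rate 746≥317, accuracy 90.9≥89.3).
P5: not dominated.
P6: not dominated (best accuracy).
P7: dominated by P1 (sample rate 746≥342, accuracy 90.9≥88.7).
P8: dominated by P1 (sample rate 746≥303, accuracy 90.9≥89.3).
P9: not dominated (best sample rate).
P10: dominated by P5 (sample rate 328≥253, accuracy 94.6≥91.1).
P11: dominated by P1 (sample rate 746≥417, accuracy 90.9≥84.2).
P12: dominated by P1 (sample rate 746≥246, accuracy 90.9≥86.1).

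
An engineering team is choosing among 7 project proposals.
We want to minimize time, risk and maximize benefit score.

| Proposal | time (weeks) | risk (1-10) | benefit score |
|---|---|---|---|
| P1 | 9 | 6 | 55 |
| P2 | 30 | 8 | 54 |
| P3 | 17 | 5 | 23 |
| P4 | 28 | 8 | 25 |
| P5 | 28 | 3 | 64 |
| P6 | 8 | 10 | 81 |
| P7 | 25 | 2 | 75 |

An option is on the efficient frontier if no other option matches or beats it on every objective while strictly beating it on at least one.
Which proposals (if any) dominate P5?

P7: time 25≤28, risk 2≤3, benefit score 75≥64 — dominates P5.
Others (P1, P2, P3, P4, P6) are each worse than P5 on at least one objective.

P7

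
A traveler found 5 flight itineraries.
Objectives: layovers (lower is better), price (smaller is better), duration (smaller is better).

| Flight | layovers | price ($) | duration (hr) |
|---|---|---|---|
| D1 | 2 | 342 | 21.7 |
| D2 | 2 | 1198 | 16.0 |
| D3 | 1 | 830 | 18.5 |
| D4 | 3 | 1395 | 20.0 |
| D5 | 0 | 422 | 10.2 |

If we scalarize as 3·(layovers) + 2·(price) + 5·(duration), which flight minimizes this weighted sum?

D1: 3·2 + 2·342 + 5·21.7 = 798.5
D2: 3·2 + 2·1198 + 5·16.0 = 2482.0
D3: 3·1 + 2·830 + 5·18.5 = 1755.5
D4: 3·3 + 2·1395 + 5·20.0 = 2899.0
D5: 3·0 + 2·422 + 5·10.2 = 895.0
Lowest: D1 at 798.5.

D1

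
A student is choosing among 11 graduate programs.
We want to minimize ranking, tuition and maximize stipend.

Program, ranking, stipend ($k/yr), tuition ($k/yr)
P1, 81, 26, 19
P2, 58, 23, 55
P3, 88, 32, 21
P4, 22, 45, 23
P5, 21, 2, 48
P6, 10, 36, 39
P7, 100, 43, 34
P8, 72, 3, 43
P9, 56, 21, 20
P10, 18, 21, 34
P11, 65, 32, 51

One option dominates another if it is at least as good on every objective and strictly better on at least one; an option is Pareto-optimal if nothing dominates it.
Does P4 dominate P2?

P4 vs P2: ranking 22≤58, stipend 45≥23, tuition 23≤55 — P4 is at least as good on every objective with at least one strict improvement.

Yes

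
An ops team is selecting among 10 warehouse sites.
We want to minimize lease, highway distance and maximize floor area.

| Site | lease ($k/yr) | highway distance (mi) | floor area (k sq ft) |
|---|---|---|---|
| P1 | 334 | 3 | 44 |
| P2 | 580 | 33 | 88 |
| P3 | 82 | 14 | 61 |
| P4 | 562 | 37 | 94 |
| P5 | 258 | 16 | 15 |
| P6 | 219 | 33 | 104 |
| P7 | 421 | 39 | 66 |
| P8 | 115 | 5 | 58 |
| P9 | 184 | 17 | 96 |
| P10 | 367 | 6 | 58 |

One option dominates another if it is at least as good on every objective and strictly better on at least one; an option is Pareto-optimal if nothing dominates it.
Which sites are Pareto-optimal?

P1: not dominated (best highway distance).
P2: dominated by P6 (lease 219≤580, highway distance 33≤33, floor area 104≥88).
P3: not dominated (best lease).
P4: dominated by P6 (lease 219≤562, highway distance 33≤37, floor area 104≥94).
P5: dominated by P3 (lease 82≤258, highway distance 14≤16, floor area 61≥15).
P6: not dominated (best floor area).
P7: dominated by P6 (lease 219≤421, highway distance 33≤39, floor area 104≥66).
P8: not dominated.
P9: not dominated.
P10: dominated by P8 (lease 115≤367, highway distance 5≤6, floor area 58≥58).

P1, P3, P6, P8, P9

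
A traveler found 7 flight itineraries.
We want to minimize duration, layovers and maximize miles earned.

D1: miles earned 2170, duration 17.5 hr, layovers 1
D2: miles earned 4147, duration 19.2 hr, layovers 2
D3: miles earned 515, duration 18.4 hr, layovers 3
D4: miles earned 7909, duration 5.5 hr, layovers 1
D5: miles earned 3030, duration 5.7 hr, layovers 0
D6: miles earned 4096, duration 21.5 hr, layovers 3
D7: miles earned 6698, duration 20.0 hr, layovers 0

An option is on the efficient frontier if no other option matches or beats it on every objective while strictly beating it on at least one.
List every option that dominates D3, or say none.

D1: miles earned 2170≥515, duration 17.5≤18.4, layovers 1≤3 — dominates D3.
D4: miles earned 7909≥515, duration 5.5≤18.4, layovers 1≤3 — dominates D3.
D5: miles earned 3030≥515, duration 5.7≤18.4, layovers 0≤3 — dominates D3.
Others (D2, D6, D7) are each worse than D3 on at least one objective.

D1, D4, D5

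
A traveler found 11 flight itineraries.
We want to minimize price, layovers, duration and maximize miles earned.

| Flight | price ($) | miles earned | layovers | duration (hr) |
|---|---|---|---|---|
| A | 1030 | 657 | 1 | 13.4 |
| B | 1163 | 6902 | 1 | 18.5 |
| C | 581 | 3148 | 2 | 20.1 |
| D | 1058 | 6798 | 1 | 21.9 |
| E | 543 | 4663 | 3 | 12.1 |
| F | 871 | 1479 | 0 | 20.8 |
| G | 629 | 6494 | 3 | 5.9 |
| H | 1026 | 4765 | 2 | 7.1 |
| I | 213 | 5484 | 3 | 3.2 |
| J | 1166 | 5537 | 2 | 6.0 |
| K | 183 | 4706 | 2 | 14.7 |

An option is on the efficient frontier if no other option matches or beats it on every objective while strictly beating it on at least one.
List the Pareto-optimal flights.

A: not dominated.
B: not dominated (best miles earned).
C: dominated by K (price 183≤581, miles earned 4706≥3148, layovers 2≤2, duration 14.7≤20.1).
D: not dominated.
E: dominated by I (price 213≤543, miles earned 5484≥4663, layovers 3≤3, duration 3.2≤12.1).
F: not dominated (best layovers).
G: not dominated.
H: not dominated.
I: not dominated (best duration).
J: not dominated.
K: not dominated (best price).

A, B, D, F, G, H, I, J, K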